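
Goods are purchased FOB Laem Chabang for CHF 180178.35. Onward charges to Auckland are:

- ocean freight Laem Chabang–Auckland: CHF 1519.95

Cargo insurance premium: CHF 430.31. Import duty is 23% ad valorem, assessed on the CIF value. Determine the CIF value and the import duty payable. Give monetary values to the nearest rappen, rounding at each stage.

CIF = FOB price + freight + insurance
CIF = 180178.35 + 1519.95 + 430.31 = 182128.61
Import duty = 182128.61 × 23% = 41889.58

CIF value: CHF 182128.61; import duty: CHF 41889.58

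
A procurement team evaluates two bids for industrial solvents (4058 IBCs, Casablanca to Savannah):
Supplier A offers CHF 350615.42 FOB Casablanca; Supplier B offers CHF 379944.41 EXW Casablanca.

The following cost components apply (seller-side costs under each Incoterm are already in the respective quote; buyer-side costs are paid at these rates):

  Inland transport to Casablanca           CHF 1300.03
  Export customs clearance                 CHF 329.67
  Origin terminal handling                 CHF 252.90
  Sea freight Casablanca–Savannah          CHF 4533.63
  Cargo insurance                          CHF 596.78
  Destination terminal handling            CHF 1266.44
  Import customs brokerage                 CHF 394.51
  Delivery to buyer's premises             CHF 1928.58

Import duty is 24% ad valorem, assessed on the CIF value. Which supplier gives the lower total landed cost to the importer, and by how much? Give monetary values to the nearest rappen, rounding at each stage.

Supplier A is cheaper by CHF 38702.37

Supplier A (FOB):
CIF value = FOB price + freight + insurance = 350615.42 + 4533.63 + 596.78 = 355745.83
Import duty = 355745.83 × 24% = 85379.00
Buyer bears (A): 4533.63 + 596.78 + 1266.44 + 394.51 + 1928.58 = 8719.94
Landed cost (A) = invoice 350615.42 + 8719.94 + duty 85379.00 = 444714.36
Supplier B (EXW):
CIF value = EXW price + inland to port + export clearance + origin terminal + freight + insurance = 379944.41 + 1300.03 + 329.67 + 252.90 + 4533.63 + 596.78 = 386957.42
Import duty = 386957.42 × 24% = 92869.78
Buyer bears (B): 1300.03 + 329.67 + 252.90 + 4533.63 + 596.78 + 1266.44 + 394.51 + 1928.58 = 10602.54
Landed cost (B) = invoice 379944.41 + 10602.54 + duty 92869.78 = 483416.73
Difference = |444714.36 − 483416.73| = 38702.37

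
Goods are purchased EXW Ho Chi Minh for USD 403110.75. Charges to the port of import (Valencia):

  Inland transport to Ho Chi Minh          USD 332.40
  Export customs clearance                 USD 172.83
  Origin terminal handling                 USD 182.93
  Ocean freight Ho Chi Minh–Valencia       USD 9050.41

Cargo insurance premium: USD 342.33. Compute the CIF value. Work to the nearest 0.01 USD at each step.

CIF value: USD 413191.65

CIF = EXW price + pre-shipment costs + freight + insurance
CIF = 403110.75 + 332.40 + 172.83 + 182.93 + 9050.41 + 342.33 = 413191.65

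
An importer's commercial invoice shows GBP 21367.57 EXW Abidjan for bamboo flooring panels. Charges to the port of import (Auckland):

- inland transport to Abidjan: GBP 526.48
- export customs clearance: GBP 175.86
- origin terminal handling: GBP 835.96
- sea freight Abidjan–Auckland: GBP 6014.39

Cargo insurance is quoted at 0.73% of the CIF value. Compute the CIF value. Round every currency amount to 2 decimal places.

CIF value: GBP 29132.93

Let C be the CIF value. C = EXW price + pre-shipment costs + freight + 0.73% × C
C − 0.73% × C = 21367.57 + 526.48 + 175.86 + 835.96 + 6014.39
0.9927 × C = 28920.26
C = 28920.26 / 0.9927 = 29132.93
Insurance premium = 0.73% × 29132.93 = 212.67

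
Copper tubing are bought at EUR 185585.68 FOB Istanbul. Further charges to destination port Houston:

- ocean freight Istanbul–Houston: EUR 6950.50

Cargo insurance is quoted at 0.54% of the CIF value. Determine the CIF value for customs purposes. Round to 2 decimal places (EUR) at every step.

CIF value: EUR 193581.52

Let C be the CIF value. C = FOB price + freight + 0.54% × C
C − 0.54% × C = 185585.68 + 6950.50
0.9946 × C = 192536.18
C = 192536.18 / 0.9946 = 193581.52
Insurance premium = 0.54% × 193581.52 = 1045.34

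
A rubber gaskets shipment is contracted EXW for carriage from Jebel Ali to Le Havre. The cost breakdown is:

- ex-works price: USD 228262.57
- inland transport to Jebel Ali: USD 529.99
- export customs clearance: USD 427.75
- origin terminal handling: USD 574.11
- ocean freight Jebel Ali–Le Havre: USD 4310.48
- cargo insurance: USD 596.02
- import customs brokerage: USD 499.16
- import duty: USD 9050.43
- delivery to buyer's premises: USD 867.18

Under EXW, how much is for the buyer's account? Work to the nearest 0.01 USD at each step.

Buyer's account: USD 16855.12

EXW: the seller makes goods available at their premises; the buyer bears all onward costs.
Seller's account: goods 228262.57 = 228262.57
Buyer's account: inland to port 529.99 + export clearance 427.75 + origin terminal 574.11 + freight 4310.48 + insurance 596.02 + brokerage 499.16 + duty 9050.43 + delivery 867.18 = 16855.12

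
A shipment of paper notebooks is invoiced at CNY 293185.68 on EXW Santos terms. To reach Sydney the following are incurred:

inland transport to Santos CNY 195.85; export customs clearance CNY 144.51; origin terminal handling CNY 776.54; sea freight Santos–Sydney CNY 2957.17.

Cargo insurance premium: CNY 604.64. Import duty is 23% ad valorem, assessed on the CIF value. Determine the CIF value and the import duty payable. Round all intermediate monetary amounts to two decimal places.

CIF = EXW price + pre-shipment costs + freight + insurance
CIF = 293185.68 + 195.85 + 144.51 + 776.54 + 2957.17 + 604.64 = 297864.39
Import duty = 297864.39 × 23% = 68508.81

CIF value: CNY 297864.39; import duty: CNY 68508.81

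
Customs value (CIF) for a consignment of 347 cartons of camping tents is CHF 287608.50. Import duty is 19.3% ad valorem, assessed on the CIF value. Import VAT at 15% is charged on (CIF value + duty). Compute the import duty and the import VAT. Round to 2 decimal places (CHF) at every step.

Import duty: CHF 55508.44; import VAT: CHF 51467.54

Import duty = 287608.50 × 19.3% = 55508.44
VAT base = CIF + duty = 287608.50 + 55508.44 = 343116.94
Import VAT = 343116.94 × 15% = 51467.54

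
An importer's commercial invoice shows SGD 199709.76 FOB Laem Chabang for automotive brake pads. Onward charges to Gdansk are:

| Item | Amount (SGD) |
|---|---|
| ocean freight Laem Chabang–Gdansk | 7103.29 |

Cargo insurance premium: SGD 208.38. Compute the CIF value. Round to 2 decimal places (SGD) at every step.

CIF = FOB price + freight + insurance
CIF = 199709.76 + 7103.29 + 208.38 = 207021.43

CIF value: SGD 207021.43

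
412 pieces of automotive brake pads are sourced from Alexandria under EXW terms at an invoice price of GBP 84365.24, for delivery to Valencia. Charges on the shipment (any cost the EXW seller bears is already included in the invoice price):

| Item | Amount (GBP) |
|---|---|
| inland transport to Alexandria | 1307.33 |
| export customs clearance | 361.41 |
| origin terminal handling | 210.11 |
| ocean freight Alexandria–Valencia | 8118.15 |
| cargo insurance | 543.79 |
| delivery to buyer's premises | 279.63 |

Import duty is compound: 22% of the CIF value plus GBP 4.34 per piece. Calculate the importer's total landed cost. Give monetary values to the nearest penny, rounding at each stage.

EXW: the seller makes goods available at their premises; the buyer bears all onward costs.
CIF value = EXW price + inland to port + export clearance + origin terminal + freight + insurance = 84365.24 + 1307.33 + 361.41 + 210.11 + 8118.15 + 543.79 = 94906.03
Ad valorem component: 94906.03 × 22% = 20879.33
Specific component: 412 × 4.34 = 1788.08
Import duty = 20879.33 + 1788.08 = 22667.41
Buyer bears: inland to port 1307.33 + export clearance 361.41 + origin terminal 210.11 + freight 8118.15 + insurance 543.79 + delivery 279.63 + duty 22667.41 = 33487.83
Landed cost = invoice 84365.24 + 33487.83 = 117853.07

Total landed cost: GBP 117853.07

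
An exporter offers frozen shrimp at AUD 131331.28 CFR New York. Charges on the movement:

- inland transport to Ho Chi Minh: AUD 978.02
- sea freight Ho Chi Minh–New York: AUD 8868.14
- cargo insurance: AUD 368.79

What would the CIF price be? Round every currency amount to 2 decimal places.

CIF price: AUD 131700.07

Not relevant to the conversion: inland to port, freight — on the seller under both CFR and CIF; already in the CFR price and stays in the CIF price.
From CFR to CIF, the seller additionally bears: insurance.
CIF price = 131331.28 + 368.79 = 131700.07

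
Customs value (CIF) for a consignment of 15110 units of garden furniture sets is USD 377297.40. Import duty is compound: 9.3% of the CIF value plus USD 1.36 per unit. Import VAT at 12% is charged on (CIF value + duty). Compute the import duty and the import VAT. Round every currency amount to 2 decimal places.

Ad valorem component: 377297.40 × 9.3% = 35088.66
Specific component: 15110 × 1.36 = 20549.60
Import duty = 35088.66 + 20549.60 = 55638.26
VAT base = CIF + duty = 377297.40 + 55638.26 = 432935.66
Import VAT = 432935.66 × 12% = 51952.28

Import duty: USD 55638.26; import VAT: USD 51952.28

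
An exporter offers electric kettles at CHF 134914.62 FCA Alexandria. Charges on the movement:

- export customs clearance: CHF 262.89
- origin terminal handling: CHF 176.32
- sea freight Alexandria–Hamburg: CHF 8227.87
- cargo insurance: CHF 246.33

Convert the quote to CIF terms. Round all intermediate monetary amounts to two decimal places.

CIF price: CHF 143565.14

Not relevant to the conversion: export clearance — on the seller under both FCA and CIF; already in the FCA price and stays in the CIF price.
From FCA to CIF, the seller additionally bears: origin terminal, freight, insurance.
CIF price = 134914.62 + 176.32 + 8227.87 + 246.33 = 143565.14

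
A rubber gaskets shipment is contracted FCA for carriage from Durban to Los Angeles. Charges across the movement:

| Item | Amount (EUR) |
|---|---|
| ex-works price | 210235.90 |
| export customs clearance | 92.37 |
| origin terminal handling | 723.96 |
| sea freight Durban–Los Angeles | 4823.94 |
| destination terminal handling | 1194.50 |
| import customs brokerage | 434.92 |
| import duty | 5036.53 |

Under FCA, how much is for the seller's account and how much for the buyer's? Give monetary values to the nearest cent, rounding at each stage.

FCA: the seller delivers export-cleared goods to the carrier; the buyer bears costs from that point.
Seller's account: goods 210235.90 + export clearance 92.37 = 210328.27
Buyer's account: origin terminal 723.96 + freight 4823.94 + destination terminal 1194.50 + brokerage 434.92 + duty 5036.53 = 12213.85

Seller: EUR 210328.27; buyer: EUR 12213.85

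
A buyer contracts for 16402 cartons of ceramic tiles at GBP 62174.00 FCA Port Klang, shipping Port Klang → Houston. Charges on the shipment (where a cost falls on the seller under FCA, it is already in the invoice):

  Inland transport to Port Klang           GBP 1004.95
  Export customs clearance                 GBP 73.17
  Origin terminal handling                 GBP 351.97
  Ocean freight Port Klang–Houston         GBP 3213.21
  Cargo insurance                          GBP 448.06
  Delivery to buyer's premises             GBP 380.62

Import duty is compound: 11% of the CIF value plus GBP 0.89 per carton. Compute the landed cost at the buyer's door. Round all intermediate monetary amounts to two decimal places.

FCA: the seller delivers export-cleared goods to the carrier; the buyer bears costs from that point.
Already in the invoice (seller's account under FCA): inland to port, export clearance — exclude.
CIF value = FCA price + origin terminal + freight + insurance = 62174.00 + 351.97 + 3213.21 + 448.06 = 66187.24
Ad valorem component: 66187.24 × 11% = 7280.60
Specific component: 16402 × 0.89 = 14597.78
Import duty = 7280.60 + 14597.78 = 21878.38
Buyer bears: origin terminal 351.97 + freight 3213.21 + insurance 448.06 + delivery 380.62 + duty 21878.38 = 26272.24
Landed cost = invoice 62174.00 + 26272.24 = 88446.24

Total landed cost: GBP 88446.24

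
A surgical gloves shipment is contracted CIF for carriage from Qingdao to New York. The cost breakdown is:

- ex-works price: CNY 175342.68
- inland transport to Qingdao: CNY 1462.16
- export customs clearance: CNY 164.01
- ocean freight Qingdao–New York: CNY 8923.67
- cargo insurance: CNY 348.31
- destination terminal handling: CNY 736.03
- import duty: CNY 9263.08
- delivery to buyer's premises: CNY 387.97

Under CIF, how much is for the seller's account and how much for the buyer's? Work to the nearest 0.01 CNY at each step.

CIF: the seller pays costs through ocean freight and marine insurance to the destination port.
Seller's account: goods 175342.68 + inland to port 1462.16 + export clearance 164.01 + freight 8923.67 + insurance 348.31 = 186240.83
Buyer's account: destination terminal 736.03 + duty 9263.08 + delivery 387.97 = 10387.08

Seller: CNY 186240.83; buyer: CNY 10387.08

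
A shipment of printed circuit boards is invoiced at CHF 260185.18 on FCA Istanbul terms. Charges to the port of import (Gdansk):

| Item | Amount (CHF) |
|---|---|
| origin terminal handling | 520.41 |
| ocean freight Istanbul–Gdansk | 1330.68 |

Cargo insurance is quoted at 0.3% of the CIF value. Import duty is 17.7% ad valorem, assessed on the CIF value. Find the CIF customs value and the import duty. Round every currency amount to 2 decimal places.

Let C be the CIF value. C = FCA price + pre-shipment costs + freight + 0.3% × C
C − 0.3% × C = 260185.18 + 520.41 + 1330.68
0.997 × C = 262036.27
C = 262036.27 / 0.997 = 262824.74
Insurance premium = 0.3% × 262824.74 = 788.47
Import duty = 262824.74 × 17.7% = 46519.98

CIF value: CHF 262824.74; import duty: CHF 46519.98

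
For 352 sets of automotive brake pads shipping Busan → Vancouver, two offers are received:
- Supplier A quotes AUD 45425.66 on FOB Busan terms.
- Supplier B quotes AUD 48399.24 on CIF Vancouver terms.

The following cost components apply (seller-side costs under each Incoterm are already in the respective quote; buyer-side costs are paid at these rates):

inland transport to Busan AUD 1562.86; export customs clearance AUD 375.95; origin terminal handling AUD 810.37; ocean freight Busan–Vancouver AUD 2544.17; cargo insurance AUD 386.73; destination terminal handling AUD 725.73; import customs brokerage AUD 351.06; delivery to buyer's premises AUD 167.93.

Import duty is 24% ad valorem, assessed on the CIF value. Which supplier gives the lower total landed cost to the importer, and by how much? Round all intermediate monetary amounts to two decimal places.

Supplier A is cheaper by AUD 52.93

Supplier A (FOB):
CIF value = FOB price + freight + insurance = 45425.66 + 2544.17 + 386.73 = 48356.56
Import duty = 48356.56 × 24% = 11605.57
Buyer bears (A): 2544.17 + 386.73 + 725.73 + 351.06 + 167.93 = 4175.62
Landed cost (A) = invoice 45425.66 + 4175.62 + duty 11605.57 = 61206.85
Supplier B (CIF):
The CIF price already equals the CIF value: 48399.24
Import duty = 48399.24 × 24% = 11615.82
Buyer bears (B): 725.73 + 351.06 + 167.93 = 1244.72
Landed cost (B) = invoice 48399.24 + 1244.72 + duty 11615.82 = 61259.78
Difference = |61206.85 − 61259.78| = 52.93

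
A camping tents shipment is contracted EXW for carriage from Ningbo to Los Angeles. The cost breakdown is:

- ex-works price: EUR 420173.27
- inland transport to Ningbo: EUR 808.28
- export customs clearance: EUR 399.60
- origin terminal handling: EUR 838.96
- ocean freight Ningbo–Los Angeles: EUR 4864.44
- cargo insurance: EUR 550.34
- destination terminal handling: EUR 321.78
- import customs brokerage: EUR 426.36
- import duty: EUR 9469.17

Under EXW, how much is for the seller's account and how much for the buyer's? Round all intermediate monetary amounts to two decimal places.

EXW: the seller makes goods available at their premises; the buyer bears all onward costs.
Seller's account: goods 420173.27 = 420173.27
Buyer's account: inland to port 808.28 + export clearance 399.60 + origin terminal 838.96 + freight 4864.44 + insurance 550.34 + destination terminal 321.78 + brokerage 426.36 + duty 9469.17 = 17678.93

Seller: EUR 420173.27; buyer: EUR 17678.93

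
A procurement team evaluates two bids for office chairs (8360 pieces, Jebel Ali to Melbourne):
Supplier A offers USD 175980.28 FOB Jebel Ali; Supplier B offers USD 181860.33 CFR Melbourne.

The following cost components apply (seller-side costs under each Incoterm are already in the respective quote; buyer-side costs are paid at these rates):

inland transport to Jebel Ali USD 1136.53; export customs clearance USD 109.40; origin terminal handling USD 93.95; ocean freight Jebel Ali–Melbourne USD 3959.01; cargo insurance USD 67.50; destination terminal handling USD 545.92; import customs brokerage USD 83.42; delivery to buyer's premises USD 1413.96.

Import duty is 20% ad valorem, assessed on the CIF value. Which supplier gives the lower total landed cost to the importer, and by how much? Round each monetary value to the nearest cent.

Supplier A is cheaper by USD 2305.25

Supplier A (FOB):
CIF value = FOB price + freight + insurance = 175980.28 + 3959.01 + 67.50 = 180006.79
Import duty = 180006.79 × 20% = 36001.36
Buyer bears (A): 3959.01 + 67.50 + 545.92 + 83.42 + 1413.96 = 6069.81
Landed cost (A) = invoice 175980.28 + 6069.81 + duty 36001.36 = 218051.45
Supplier B (CFR):
CIF value = CFR price + insurance = 181860.33 + 67.50 = 181927.83
Import duty = 181927.83 × 20% = 36385.57
Buyer bears (B): 67.50 + 545.92 + 83.42 + 1413.96 = 2110.80
Landed cost (B) = invoice 181860.33 + 2110.80 + duty 36385.57 = 220356.70
Difference = |218051.45 − 220356.70| = 2305.25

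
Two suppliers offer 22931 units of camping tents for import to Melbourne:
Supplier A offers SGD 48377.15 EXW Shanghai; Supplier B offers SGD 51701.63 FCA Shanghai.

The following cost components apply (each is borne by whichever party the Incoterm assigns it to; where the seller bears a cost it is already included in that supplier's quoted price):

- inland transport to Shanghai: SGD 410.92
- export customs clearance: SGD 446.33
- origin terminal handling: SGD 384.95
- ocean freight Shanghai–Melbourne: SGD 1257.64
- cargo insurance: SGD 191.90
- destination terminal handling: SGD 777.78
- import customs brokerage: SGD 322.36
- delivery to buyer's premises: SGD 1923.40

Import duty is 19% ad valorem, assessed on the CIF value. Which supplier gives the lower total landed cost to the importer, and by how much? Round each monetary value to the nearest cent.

Supplier A is cheaper by SGD 2936.00

Supplier A (EXW):
CIF value = EXW price + inland to port + export clearance + origin terminal + freight + insurance = 48377.15 + 410.92 + 446.33 + 384.95 + 1257.64 + 191.90 = 51068.89
Import duty = 51068.89 × 19% = 9703.09
Buyer bears (A): 410.92 + 446.33 + 384.95 + 1257.64 + 191.90 + 777.78 + 322.36 + 1923.40 = 5715.28
Landed cost (A) = invoice 48377.15 + 5715.28 + duty 9703.09 = 63795.52
Supplier B (FCA):
CIF value = FCA price + origin terminal + freight + insurance = 51701.63 + 384.95 + 1257.64 + 191.90 = 53536.12
Import duty = 53536.12 × 19% = 10171.86
Buyer bears (B): 384.95 + 1257.64 + 191.90 + 777.78 + 322.36 + 1923.40 = 4858.03
Landed cost (B) = invoice 51701.63 + 4858.03 + duty 10171.86 = 66731.52
Difference = |63795.52 − 66731.52| = 2936.00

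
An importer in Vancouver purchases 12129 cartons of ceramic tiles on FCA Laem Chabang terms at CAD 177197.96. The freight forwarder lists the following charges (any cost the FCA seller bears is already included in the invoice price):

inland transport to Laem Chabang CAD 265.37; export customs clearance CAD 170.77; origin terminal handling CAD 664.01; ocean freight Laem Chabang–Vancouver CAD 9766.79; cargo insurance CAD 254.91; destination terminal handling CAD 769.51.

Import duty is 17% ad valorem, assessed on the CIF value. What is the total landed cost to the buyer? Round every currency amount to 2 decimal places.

Total landed cost: CAD 220593.40

FCA: the seller delivers export-cleared goods to the carrier; the buyer bears costs from that point.
Already in the invoice (seller's account under FCA): inland to port, export clearance — exclude.
CIF value = FCA price + origin terminal + freight + insurance = 177197.96 + 664.01 + 9766.79 + 254.91 = 187883.67
Import duty = 187883.67 × 17% = 31940.22
Buyer bears: origin terminal 664.01 + freight 9766.79 + insurance 254.91 + destination terminal 769.51 + duty 31940.22 = 43395.44
Landed cost = invoice 177197.96 + 43395.44 = 220593.40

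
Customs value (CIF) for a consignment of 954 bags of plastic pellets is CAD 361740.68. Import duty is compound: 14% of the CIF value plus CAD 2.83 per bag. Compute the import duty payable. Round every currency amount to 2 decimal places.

Import duty: CAD 53343.52

Ad valorem component: 361740.68 × 14% = 50643.70
Specific component: 954 × 2.83 = 2699.82
Import duty = 50643.70 + 2699.82 = 53343.52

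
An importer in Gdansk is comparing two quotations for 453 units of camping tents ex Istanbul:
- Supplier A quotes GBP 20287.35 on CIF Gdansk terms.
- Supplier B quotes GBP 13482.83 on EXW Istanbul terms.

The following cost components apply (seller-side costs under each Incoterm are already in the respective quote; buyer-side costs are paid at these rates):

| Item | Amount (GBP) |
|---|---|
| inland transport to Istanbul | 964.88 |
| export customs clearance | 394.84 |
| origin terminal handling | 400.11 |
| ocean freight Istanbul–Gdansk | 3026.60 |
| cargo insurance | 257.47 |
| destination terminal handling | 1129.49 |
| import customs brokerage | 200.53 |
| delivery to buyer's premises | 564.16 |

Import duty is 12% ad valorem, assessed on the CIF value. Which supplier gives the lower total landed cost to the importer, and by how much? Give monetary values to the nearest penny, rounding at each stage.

Supplier A (CIF):
The CIF price already equals the CIF value: 20287.35
Import duty = 20287.35 × 12% = 2434.48
Buyer bears (A): 1129.49 + 200.53 + 564.16 = 1894.18
Landed cost (A) = invoice 20287.35 + 1894.18 + duty 2434.48 = 24616.01
Supplier B (EXW):
CIF value = EXW price + inland to port + export clearance + origin terminal + freight + insurance = 13482.83 + 964.88 + 394.84 + 400.11 + 3026.60 + 257.47 = 18526.73
Import duty = 18526.73 × 12% = 2223.21
Buyer bears (B): 964.88 + 394.84 + 400.11 + 3026.60 + 257.47 + 1129.49 + 200.53 + 564.16 = 6938.08
Landed cost (B) = invoice 13482.83 + 6938.08 + duty 2223.21 = 22644.12
Difference = |24616.01 − 22644.12| = 1971.89

Supplier B is cheaper by GBP 1971.89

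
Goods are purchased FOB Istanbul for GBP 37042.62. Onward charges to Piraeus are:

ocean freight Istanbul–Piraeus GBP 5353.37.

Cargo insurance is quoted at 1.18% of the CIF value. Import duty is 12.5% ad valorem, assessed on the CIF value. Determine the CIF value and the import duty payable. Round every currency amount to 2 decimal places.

Let C be the CIF value. C = FOB price + freight + 1.18% × C
C − 1.18% × C = 37042.62 + 5353.37
0.9882 × C = 42395.99
C = 42395.99 / 0.9882 = 42902.24
Insurance premium = 1.18% × 42902.24 = 506.25
Import duty = 42902.24 × 12.5% = 5362.78

CIF value: GBP 42902.24; import duty: GBP 5362.78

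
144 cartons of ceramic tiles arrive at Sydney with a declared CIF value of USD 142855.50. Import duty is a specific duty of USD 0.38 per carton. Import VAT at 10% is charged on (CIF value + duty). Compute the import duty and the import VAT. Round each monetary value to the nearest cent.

Import duty = 144 × 0.38 = 54.72
VAT base = CIF + duty = 142855.50 + 54.72 = 142910.22
Import VAT = 142910.22 × 10% = 14291.02

Import duty: USD 54.72; import VAT: USD 14291.02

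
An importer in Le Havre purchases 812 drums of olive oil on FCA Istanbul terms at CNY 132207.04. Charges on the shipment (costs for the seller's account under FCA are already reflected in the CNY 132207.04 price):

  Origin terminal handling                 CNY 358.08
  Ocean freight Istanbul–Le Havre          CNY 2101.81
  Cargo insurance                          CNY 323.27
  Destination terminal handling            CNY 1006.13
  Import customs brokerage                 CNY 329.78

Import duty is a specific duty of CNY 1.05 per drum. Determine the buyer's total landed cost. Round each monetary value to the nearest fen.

Total landed cost: CNY 137178.71

FCA: the seller delivers export-cleared goods to the carrier; the buyer bears costs from that point.
CIF value = FCA price + origin terminal + freight + insurance = 132207.04 + 358.08 + 2101.81 + 323.27 = 134990.20
Import duty = 812 × 1.05 = 852.60
Buyer bears: origin terminal 358.08 + freight 2101.81 + insurance 323.27 + destination terminal 1006.13 + brokerage 329.78 + duty 852.60 = 4971.67
Landed cost = invoice 132207.04 + 4971.67 = 137178.71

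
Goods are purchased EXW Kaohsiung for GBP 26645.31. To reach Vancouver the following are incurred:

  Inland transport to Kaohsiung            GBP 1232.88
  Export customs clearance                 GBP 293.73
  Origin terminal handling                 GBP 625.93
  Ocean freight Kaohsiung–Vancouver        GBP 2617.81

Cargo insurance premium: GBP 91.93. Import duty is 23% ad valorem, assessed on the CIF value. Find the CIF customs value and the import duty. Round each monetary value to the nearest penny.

CIF value: GBP 31507.59; import duty: GBP 7246.75

CIF = EXW price + pre-shipment costs + freight + insurance
CIF = 26645.31 + 1232.88 + 293.73 + 625.93 + 2617.81 + 91.93 = 31507.59
Import duty = 31507.59 × 23% = 7246.75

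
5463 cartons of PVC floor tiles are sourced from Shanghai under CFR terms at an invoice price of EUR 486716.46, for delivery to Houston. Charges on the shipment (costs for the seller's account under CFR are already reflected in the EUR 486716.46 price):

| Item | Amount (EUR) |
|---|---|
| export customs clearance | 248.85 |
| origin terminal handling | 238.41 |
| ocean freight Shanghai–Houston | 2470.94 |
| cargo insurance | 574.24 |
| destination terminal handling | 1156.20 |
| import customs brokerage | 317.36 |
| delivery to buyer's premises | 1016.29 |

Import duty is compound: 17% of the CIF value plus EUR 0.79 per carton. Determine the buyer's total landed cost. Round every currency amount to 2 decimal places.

Total landed cost: EUR 576935.74

CFR: the seller pays costs through ocean freight to the destination port, but not insurance.
Already in the invoice (seller's account under CFR): export clearance, origin terminal, freight — exclude.
CIF value = CFR price + insurance = 486716.46 + 574.24 = 487290.70
Ad valorem component: 487290.70 × 17% = 82839.42
Specific component: 5463 × 0.79 = 4315.77
Import duty = 82839.42 + 4315.77 = 87155.19
Buyer bears: insurance 574.24 + destination terminal 1156.20 + brokerage 317.36 + delivery 1016.29 + duty 87155.19 = 90219.28
Landed cost = invoice 486716.46 + 90219.28 = 576935.74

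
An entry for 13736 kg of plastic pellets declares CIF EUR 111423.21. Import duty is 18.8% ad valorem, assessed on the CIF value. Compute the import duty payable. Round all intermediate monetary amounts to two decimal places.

Import duty: EUR 20947.56

Import duty = 111423.21 × 18.8% = 20947.56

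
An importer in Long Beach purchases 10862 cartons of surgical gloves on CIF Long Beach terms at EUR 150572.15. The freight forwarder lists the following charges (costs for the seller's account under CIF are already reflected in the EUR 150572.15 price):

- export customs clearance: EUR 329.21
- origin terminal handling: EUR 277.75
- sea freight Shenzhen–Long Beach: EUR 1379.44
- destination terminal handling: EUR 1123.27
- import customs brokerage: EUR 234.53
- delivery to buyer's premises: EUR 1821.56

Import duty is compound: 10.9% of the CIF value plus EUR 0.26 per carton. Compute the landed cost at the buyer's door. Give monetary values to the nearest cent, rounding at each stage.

Total landed cost: EUR 172987.99

CIF: the seller pays costs through ocean freight and marine insurance to the destination port.
Already in the invoice (seller's account under CIF): export clearance, origin terminal, freight — exclude.
The CIF price already equals the CIF value: 150572.15
Ad valorem component: 150572.15 × 10.9% = 16412.36
Specific component: 10862 × 0.26 = 2824.12
Import duty = 16412.36 + 2824.12 = 19236.48
Buyer bears: destination terminal 1123.27 + brokerage 234.53 + delivery 1821.56 + duty 19236.48 = 22415.84
Landed cost = invoice 150572.15 + 22415.84 = 172987.99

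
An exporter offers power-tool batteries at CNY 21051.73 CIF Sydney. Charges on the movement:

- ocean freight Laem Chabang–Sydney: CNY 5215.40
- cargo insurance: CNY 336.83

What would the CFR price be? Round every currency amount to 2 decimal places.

CFR price: CNY 20714.90

Not relevant to the conversion: freight — on the seller under both CIF and CFR; already in the CIF price and stays in the CFR price.
From CIF to CFR, the seller no longer bears: insurance.
CFR price = 21051.73 − 336.83 = 20714.90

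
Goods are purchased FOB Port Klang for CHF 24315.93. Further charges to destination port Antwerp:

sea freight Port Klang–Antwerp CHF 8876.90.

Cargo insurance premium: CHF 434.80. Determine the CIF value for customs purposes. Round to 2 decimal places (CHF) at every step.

CIF = FOB price + freight + insurance
CIF = 24315.93 + 8876.90 + 434.80 = 33627.63

CIF value: CHF 33627.63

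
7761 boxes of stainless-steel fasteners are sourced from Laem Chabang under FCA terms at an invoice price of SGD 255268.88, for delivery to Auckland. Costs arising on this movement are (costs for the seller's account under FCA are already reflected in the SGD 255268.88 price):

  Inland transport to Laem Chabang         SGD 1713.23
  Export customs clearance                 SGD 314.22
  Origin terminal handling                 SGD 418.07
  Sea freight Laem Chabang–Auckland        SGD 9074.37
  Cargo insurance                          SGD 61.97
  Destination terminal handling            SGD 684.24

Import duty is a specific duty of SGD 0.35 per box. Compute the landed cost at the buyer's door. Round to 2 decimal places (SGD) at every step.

Total landed cost: SGD 268223.88

FCA: the seller delivers export-cleared goods to the carrier; the buyer bears costs from that point.
Already in the invoice (seller's account under FCA): inland to port, export clearance — exclude.
CIF value = FCA price + origin terminal + freight + insurance = 255268.88 + 418.07 + 9074.37 + 61.97 = 264823.29
Import duty = 7761 × 0.35 = 2716.35
Buyer bears: origin terminal 418.07 + freight 9074.37 + insurance 61.97 + destination terminal 684.24 + duty 2716.35 = 12955.00
Landed cost = invoice 255268.88 + 12955.00 = 268223.88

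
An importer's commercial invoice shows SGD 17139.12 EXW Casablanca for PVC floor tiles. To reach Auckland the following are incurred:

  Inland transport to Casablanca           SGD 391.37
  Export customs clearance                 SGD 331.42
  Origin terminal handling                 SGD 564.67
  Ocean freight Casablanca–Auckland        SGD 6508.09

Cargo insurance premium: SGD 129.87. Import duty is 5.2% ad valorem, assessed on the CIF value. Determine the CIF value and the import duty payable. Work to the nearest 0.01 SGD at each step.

CIF value: SGD 25064.54; import duty: SGD 1303.36

CIF = EXW price + pre-shipment costs + freight + insurance
CIF = 17139.12 + 391.37 + 331.42 + 564.67 + 6508.09 + 129.87 = 25064.54
Import duty = 25064.54 × 5.2% = 1303.36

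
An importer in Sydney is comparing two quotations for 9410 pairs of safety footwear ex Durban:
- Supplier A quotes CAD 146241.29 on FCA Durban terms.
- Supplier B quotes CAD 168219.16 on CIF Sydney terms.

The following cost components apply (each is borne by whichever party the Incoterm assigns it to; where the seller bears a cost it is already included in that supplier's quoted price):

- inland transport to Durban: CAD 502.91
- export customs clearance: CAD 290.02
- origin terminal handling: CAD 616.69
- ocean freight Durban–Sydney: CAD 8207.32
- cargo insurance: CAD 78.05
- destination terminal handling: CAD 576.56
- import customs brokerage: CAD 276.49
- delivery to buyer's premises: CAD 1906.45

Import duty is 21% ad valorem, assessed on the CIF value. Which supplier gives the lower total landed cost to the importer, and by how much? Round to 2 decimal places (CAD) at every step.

Supplier A (FCA):
CIF value = FCA price + origin terminal + freight + insurance = 146241.29 + 616.69 + 8207.32 + 78.05 = 155143.35
Import duty = 155143.35 × 21% = 32580.10
Buyer bears (A): 616.69 + 8207.32 + 78.05 + 576.56 + 276.49 + 1906.45 = 11661.56
Landed cost (A) = invoice 146241.29 + 11661.56 + duty 32580.10 = 190482.95
Supplier B (CIF):
The CIF price already equals the CIF value: 168219.16
Import duty = 168219.16 × 21% = 35326.02
Buyer bears (B): 576.56 + 276.49 + 1906.45 = 2759.50
Landed cost (B) = invoice 168219.16 + 2759.50 + duty 35326.02 = 206304.68
Difference = |190482.95 − 206304.68| = 15821.73

Supplier A is cheaper by CAD 15821.73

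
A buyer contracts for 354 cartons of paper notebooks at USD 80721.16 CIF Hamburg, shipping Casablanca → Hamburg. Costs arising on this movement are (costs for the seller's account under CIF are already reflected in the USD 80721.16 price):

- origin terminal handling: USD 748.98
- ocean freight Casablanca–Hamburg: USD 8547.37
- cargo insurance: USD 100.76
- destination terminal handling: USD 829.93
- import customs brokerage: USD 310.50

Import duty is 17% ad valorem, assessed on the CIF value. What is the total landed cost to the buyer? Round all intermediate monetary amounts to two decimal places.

Total landed cost: USD 95584.19

CIF: the seller pays costs through ocean freight and marine insurance to the destination port.
Already in the invoice (seller's account under CIF): origin terminal, freight, insurance — exclude.
The CIF price already equals the CIF value: 80721.16
Import duty = 80721.16 × 17% = 13722.60
Buyer bears: destination terminal 829.93 + brokerage 310.50 + duty 13722.60 = 14863.03
Landed cost = invoice 80721.16 + 14863.03 = 95584.19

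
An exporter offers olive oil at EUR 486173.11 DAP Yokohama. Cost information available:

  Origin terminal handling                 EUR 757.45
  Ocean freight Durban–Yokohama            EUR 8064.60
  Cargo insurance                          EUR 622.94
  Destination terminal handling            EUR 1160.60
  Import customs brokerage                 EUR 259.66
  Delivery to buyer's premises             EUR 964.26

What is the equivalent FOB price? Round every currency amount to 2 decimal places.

Not relevant to the conversion: origin terminal — on the seller under both DAP and FOB; already in the DAP price and stays in the FOB price. brokerage — on the buyer under both terms; not part of either seller's price.
From DAP to FOB, the seller no longer bears: freight, insurance, destination terminal, delivery.
FOB price = 486173.11 − 8064.60 − 622.94 − 1160.60 − 964.26 = 475360.71

FOB price: EUR 475360.71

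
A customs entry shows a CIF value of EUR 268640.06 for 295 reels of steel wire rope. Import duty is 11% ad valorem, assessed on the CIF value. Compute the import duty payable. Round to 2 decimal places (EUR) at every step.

Import duty = 268640.06 × 11% = 29550.41

Import duty: EUR 29550.41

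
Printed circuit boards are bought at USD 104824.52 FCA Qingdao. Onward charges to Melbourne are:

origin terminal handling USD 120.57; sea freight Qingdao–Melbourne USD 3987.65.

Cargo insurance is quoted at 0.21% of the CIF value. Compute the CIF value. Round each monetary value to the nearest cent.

Let C be the CIF value. C = FCA price + pre-shipment costs + freight + 0.21% × C
C − 0.21% × C = 104824.52 + 120.57 + 3987.65
0.9979 × C = 108932.74
C = 108932.74 / 0.9979 = 109161.98
Insurance premium = 0.21% × 109161.98 = 229.24

CIF value: USD 109161.98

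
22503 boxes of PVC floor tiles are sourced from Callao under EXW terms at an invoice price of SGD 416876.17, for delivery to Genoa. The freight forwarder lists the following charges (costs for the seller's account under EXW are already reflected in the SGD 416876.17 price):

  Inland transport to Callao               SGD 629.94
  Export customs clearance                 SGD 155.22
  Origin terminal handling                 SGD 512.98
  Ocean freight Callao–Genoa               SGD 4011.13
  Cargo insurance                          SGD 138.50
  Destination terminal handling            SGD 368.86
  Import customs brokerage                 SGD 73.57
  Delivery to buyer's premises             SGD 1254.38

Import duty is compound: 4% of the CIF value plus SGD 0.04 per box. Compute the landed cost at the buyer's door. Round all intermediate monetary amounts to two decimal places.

EXW: the seller makes goods available at their premises; the buyer bears all onward costs.
CIF value = EXW price + inland to port + export clearance + origin terminal + freight + insurance = 416876.17 + 629.94 + 155.22 + 512.98 + 4011.13 + 138.50 = 422323.94
Ad valorem component: 422323.94 × 4% = 16892.96
Specific component: 22503 × 0.04 = 900.12
Import duty = 16892.96 + 900.12 = 17793.08
Buyer bears: inland to port 629.94 + export clearance 155.22 + origin terminal 512.98 + freight 4011.13 + insurance 138.50 + destination terminal 368.86 + brokerage 73.57 + delivery 1254.38 + duty 17793.08 = 24937.66
Landed cost = invoice 416876.17 + 24937.66 = 441813.83

Total landed cost: SGD 441813.83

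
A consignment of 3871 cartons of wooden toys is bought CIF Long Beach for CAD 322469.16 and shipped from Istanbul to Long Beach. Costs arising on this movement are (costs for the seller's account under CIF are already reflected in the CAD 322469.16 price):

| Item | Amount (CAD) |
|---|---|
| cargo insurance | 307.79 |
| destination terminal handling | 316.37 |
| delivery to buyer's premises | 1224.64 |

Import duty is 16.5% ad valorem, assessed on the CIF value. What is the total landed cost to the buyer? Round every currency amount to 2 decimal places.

CIF: the seller pays costs through ocean freight and marine insurance to the destination port.
Already in the invoice (seller's account under CIF): insurance — exclude.
The CIF price already equals the CIF value: 322469.16
Import duty = 322469.16 × 16.5% = 53207.41
Buyer bears: destination terminal 316.37 + delivery 1224.64 + duty 53207.41 = 54748.42
Landed cost = invoice 322469.16 + 54748.42 = 377217.58

Total landed cost: CAD 377217.58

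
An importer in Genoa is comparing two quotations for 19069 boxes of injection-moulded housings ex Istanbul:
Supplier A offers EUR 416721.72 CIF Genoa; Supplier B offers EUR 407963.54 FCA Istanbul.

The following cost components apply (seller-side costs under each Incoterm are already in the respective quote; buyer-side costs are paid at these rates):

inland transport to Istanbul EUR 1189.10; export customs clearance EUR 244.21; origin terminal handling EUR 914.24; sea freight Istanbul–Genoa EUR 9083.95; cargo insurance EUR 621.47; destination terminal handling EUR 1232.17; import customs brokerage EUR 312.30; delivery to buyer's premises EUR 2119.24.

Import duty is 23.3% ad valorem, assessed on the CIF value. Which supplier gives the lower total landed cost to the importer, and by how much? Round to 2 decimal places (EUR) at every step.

Supplier A (CIF):
The CIF price already equals the CIF value: 416721.72
Import duty = 416721.72 × 23.3% = 97096.16
Buyer bears (A): 1232.17 + 312.30 + 2119.24 = 3663.71
Landed cost (A) = invoice 416721.72 + 3663.71 + duty 97096.16 = 517481.59
Supplier B (FCA):
CIF value = FCA price + origin terminal + freight + insurance = 407963.54 + 914.24 + 9083.95 + 621.47 = 418583.20
Import duty = 418583.20 × 23.3% = 97529.89
Buyer bears (B): 914.24 + 9083.95 + 621.47 + 1232.17 + 312.30 + 2119.24 = 14283.37
Landed cost (B) = invoice 407963.54 + 14283.37 + duty 97529.89 = 519776.80
Difference = |517481.59 − 519776.80| = 2295.21

Supplier A is cheaper by EUR 2295.21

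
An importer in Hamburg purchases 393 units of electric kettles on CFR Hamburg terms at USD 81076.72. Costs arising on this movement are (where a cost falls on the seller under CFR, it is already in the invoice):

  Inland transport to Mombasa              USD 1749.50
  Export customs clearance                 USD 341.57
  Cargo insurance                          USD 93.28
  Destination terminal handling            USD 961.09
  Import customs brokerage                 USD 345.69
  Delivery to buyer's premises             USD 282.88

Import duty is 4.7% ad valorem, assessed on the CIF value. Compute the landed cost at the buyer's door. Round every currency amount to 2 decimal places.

Total landed cost: USD 86574.65

CFR: the seller pays costs through ocean freight to the destination port, but not insurance.
Already in the invoice (seller's account under CFR): inland to port, export clearance — exclude.
CIF value = CFR price + insurance = 81076.72 + 93.28 = 81170.00
Import duty = 81170.00 × 4.7% = 3814.99
Buyer bears: insurance 93.28 + destination terminal 961.09 + brokerage 345.69 + delivery 282.88 + duty 3814.99 = 5497.93
Landed cost = invoice 81076.72 + 5497.93 = 86574.65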